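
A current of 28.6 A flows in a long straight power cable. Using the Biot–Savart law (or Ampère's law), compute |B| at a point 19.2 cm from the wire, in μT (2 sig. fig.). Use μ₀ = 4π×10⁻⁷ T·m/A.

B ≈ 30 μT

For an infinitely long straight wire, B = μ₀I/(2πd).
B = (4π×10⁻⁷ × 28.6) / (2π × 0.192) = 2.98×10⁻⁵ T.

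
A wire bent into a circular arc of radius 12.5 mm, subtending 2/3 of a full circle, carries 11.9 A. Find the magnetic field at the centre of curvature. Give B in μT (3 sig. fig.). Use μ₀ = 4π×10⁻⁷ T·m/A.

B ≈ 399 μT

The Biot–Savart field of a circular arc at its centre is B = μ₀Iφ/(4πR), with φ = 4.189 rad.
B = (4π×10⁻⁷ × 11.9 × 4.189) / (4π × 0.0125) = 3.99×10⁻⁴ T.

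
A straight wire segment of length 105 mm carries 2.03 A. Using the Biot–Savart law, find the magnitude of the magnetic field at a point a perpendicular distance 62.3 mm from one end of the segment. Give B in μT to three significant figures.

For a finite straight segment, B = (μ₀I/4πd)(sinθ₁ + sinθ₂), where θ₁, θ₂ are the angles from the perpendicular to each end.
The perpendicular foot is at one end, so the two end-offsets along the wire are 0 and L = 0.105 m.
sinθ₁ = 0/√(0²+0.0623²) = 0.0000; sinθ₂ = 0.105/√(0.105²+0.0623²) = 0.8600.
B = (4π×10⁻⁷ × 2.03) / (4π × 0.0623) × (0.0000 + 0.8600) = 2.80×10⁻⁶ T.

B ≈ 2.80 μT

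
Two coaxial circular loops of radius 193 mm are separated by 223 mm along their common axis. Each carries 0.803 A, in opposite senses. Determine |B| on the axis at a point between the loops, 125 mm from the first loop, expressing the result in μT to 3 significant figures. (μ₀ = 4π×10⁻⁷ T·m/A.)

Each loop contributes B = μ₀IR²/[2(R²+z²)^(3/2)] on the axis, with z measured from that loop.
Loop 1 (z = 0.125 m): B₁ = 1.55×10⁻⁶ T. Loop 2 (z = 0.098 m): B₂ = 1.85×10⁻⁶ T.
The fields oppose: B = |B₁ − B₂| = 3.07×10⁻⁷ T.

B ≈ 0.307 μT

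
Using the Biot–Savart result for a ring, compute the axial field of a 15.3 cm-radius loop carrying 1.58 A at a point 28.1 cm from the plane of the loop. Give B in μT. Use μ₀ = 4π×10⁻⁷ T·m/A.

On the axis of a circular loop, B = μ₀IR² / [2(R²+z²)^(3/2)].
R² + z² = (0.153)² + (0.281)² = 0.1024 m², and (R²+z²)^(3/2) = 3.28×10⁻² m³.
B = (4π×10⁻⁷ × 1.58 × 0.02341) / (2 × 3.28×10⁻²) = 7.10×10⁻⁷ T.

B ≈ 0.710 μT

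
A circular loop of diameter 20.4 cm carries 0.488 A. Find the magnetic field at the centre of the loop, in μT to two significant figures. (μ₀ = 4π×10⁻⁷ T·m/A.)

At the centre of a circular loop the Biot–Savart law gives B = μ₀I/(2R) (so R = 0.102 m).
B = (4π×10⁻⁷ × 0.488) / (2 × 0.102) = 3.01×10⁻⁶ T.

B ≈ 3.0 μT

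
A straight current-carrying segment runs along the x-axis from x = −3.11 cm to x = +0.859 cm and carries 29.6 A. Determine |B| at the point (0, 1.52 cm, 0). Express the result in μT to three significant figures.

For a finite straight segment, B = (μ₀I/4πd)(sinθ₁ + sinθ₂), where θ₁, θ₂ are the angles from the perpendicular to each end.
The perpendicular distance is d = 0.0152 m; the end-offsets along the wire are a = 0.0311 m and b = 0.00859 m.
sinθ₁ = 0.0311/√(0.0311²+0.0152²) = 0.8984; sinθ₂ = 0.00859/√(0.00859²+0.0152²) = 0.4920.
B = (4π×10⁻⁷ × 29.6) / (4π × 0.0152) × (0.8984 + 0.4920) = 2.71×10⁻⁴ T.

B ≈ 271 μT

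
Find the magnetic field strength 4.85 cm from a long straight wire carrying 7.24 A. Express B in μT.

B ≈ 29.9 μT

For an infinitely long straight wire, B = μ₀I/(2πd).
B = (4π×10⁻⁷ × 7.24) / (2π × 0.0485) = 2.99×10⁻⁵ T.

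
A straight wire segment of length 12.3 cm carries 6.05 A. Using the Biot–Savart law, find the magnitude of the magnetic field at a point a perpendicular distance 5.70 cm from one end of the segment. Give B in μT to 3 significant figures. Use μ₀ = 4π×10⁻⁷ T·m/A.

For a finite straight segment, B = (μ₀I/4πd)(sinθ₁ + sinθ₂), where θ₁, θ₂ are the angles from the perpendicular to each end.
The perpendicular foot is at one end, so the two end-offsets along the wire are 0 and L = 0.123 m.
sinθ₁ = 0/√(0²+0.057²) = 0.0000; sinθ₂ = 0.123/√(0.123²+0.057²) = 0.9073.
B = (4π×10⁻⁷ × 6.05) / (4π × 0.057) × (0.0000 + 0.9073) = 9.63×10⁻⁶ T.

B ≈ 9.63 μT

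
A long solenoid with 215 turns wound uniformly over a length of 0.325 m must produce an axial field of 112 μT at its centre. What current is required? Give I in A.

I ≈ 0.135 A

Inside a long solenoid B = μ₀nI with n = 661.5 m⁻¹, so I = B/(μ₀n).
I = 1.12×10⁻⁴ / (4π×10⁻⁷ × 661.5) = 0.135 A.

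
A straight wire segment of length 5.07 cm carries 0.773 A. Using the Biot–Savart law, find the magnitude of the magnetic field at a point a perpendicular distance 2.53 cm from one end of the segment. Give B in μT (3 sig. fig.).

For a finite straight segment, B = (μ₀I/4πd)(sinθ₁ + sinθ₂), where θ₁, θ₂ are the angles from the perpendicular to each end.
The perpendicular foot is at one end, so the two end-offsets along the wire are 0 and L = 0.0507 m.
sinθ₁ = 0/√(0²+0.0253²) = 0.0000; sinθ₂ = 0.0507/√(0.0507²+0.0253²) = 0.8948.
B = (4π×10⁻⁷ × 0.773) / (4π × 0.0253) × (0.0000 + 0.8948) = 2.73×10⁻⁶ T.

B ≈ 2.73 μT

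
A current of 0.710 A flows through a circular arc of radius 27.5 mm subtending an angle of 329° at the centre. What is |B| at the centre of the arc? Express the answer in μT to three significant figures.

The Biot–Savart field of a circular arc at its centre is B = μ₀Iφ/(4πR), with φ = 5.742 rad.
B = (4π×10⁻⁷ × 0.710 × 5.742) / (4π × 0.0275) = 1.48×10⁻⁵ T.

B ≈ 14.8 μT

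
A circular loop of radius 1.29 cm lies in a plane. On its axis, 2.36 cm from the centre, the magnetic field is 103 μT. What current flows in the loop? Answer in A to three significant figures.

On the axis of a loop, B = μ₀IR²/[2(R²+z²)^(3/2)], so I = 2B(R²+z²)^(3/2)/(μ₀R²).
R² + z² = 0.0001664 + 0.000557 = 0.0007234 m²; raised to 3/2 gives 1.95×10⁻⁵ m³.
I = 2 × 1.03×10⁻⁴ × 1.95×10⁻⁵ / (1.26×10⁻⁶ × 0.0001664) = 19.2 A.

I ≈ 19.2 A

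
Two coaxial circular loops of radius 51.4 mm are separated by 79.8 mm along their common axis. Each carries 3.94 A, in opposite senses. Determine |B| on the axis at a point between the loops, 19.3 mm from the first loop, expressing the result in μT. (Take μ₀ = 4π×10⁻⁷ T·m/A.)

Each loop contributes B = μ₀IR²/[2(R²+z²)^(3/2)] on the axis, with z measured from that loop.
Loop 1 (z = 0.0193 m): B₁ = 3.95×10⁻⁵ T. Loop 2 (z = 0.0605 m): B₂ = 1.31×10⁻⁵ T.
The fields oppose: B = |B₁ − B₂| = 2.64×10⁻⁵ T.

B ≈ 26.4 μT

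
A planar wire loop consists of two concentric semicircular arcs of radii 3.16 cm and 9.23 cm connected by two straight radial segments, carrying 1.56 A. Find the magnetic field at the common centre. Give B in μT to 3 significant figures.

B ≈ 10.2 μT

The radial connectors point toward the centre, so dl × r̂ = 0 and they contribute nothing.
Each semicircle gives μ₀I/(4R): inner arc 1.55×10⁻⁵ T, outer arc 5.31×10⁻⁶ T.
The two arcs carry current in opposite angular senses, so their fields oppose: B = |1.55×10⁻⁵ − 5.31×10⁻⁶| = 1.02×10⁻⁵ T.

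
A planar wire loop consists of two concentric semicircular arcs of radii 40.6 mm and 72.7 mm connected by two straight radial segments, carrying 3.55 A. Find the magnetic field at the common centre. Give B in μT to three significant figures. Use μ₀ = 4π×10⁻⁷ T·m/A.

B ≈ 12.1 μT

The radial connectors point toward the centre, so dl × r̂ = 0 and they contribute nothing.
Each semicircle gives μ₀I/(4R): inner arc 2.75×10⁻⁵ T, outer arc 1.53×10⁻⁵ T.
The two arcs carry current in opposite angular senses, so their fields oppose: B = |2.75×10⁻⁵ − 1.53×10⁻⁵| = 1.21×10⁻⁵ T.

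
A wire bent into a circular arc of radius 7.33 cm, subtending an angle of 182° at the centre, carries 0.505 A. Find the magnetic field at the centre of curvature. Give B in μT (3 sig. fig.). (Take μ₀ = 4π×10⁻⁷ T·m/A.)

The Biot–Savart field of a circular arc at its centre is B = μ₀Iφ/(4πR), with φ = 3.176 rad.
B = (4π×10⁻⁷ × 0.505 × 3.176) / (4π × 0.0733) = 2.19×10⁻⁶ T.

B ≈ 2.19 μT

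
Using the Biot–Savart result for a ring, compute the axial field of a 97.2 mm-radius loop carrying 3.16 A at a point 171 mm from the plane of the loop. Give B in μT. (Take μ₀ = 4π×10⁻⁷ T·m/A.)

On the axis of a circular loop, B = μ₀IR² / [2(R²+z²)^(3/2)].
R² + z² = (0.0972)² + (0.171)² = 0.03869 m², and (R²+z²)^(3/2) = 7.61×10⁻³ m³.
B = (4π×10⁻⁷ × 3.16 × 0.009448) / (2 × 7.61×10⁻³) = 2.47×10⁻⁶ T.

B ≈ 2.47 μT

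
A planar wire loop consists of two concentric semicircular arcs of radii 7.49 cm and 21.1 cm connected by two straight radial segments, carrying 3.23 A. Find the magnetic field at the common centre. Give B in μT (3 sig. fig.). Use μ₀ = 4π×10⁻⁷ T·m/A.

The radial connectors point toward the centre, so dl × r̂ = 0 and they contribute nothing.
Each semicircle gives μ₀I/(4R): inner arc 1.35×10⁻⁵ T, outer arc 4.81×10⁻⁶ T.
The two arcs carry current in opposite angular senses, so their fields oppose: B = |1.35×10⁻⁵ − 4.81×10⁻⁶| = 8.74×10⁻⁶ T.

B ≈ 8.74 μT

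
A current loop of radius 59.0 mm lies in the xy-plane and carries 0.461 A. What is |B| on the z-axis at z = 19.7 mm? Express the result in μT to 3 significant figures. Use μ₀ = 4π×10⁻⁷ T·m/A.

On the axis of a circular loop, B = μ₀IR² / [2(R²+z²)^(3/2)].
R² + z² = (0.059)² + (0.0197)² = 0.003869 m², and (R²+z²)^(3/2) = 2.41×10⁻⁴ m³.
B = (4π×10⁻⁷ × 0.461 × 0.003481) / (2 × 2.41×10⁻⁴) = 4.19×10⁻⁶ T.

B ≈ 4.19 μT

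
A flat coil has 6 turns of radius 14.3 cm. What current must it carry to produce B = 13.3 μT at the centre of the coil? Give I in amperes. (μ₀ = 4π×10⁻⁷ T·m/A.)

I ≈ 0.504 A

For an N-turn coil, B = Nμ₀I/(2R) with R = 0.143 m, so I = 2RB/(Nμ₀) = 2 × 0.143 × 1.33×10⁻⁵ / (6 × 4π×10⁻⁷) = 0.504 A.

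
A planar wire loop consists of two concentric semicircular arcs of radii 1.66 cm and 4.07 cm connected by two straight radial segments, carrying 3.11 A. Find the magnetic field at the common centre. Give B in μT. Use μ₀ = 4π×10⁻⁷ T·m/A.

B ≈ 34.9 μT

The radial connectors point toward the centre, so dl × r̂ = 0 and they contribute nothing.
Each semicircle gives μ₀I/(4R): inner arc 5.89×10⁻⁵ T, outer arc 2.40×10⁻⁵ T.
The two arcs carry current in opposite angular senses, so their fields oppose: B = |5.89×10⁻⁵ − 2.40×10⁻⁵| = 3.49×10⁻⁵ T.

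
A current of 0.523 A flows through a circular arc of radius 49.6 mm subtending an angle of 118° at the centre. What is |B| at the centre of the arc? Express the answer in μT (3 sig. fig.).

B ≈ 2.17 μT

The Biot–Savart field of a circular arc at its centre is B = μ₀Iφ/(4πR), with φ = 2.059 rad.
B = (4π×10⁻⁷ × 0.523 × 2.059) / (4π × 0.0496) = 2.17×10⁻⁶ T.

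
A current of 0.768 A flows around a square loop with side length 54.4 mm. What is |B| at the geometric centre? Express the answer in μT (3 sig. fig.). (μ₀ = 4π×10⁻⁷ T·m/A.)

B ≈ 16.0 μT

Each side is a finite straight segment at perpendicular distance d = a/(2 tan(π/4)) = 0.0272 m from the centre, with end-angles ±π/4.
One side contributes B₁ = (μ₀I/4πd)·2 sin(π/4) = 3.99×10⁻⁶ T.
All 4 sides add in the same direction: B = 4 × 3.99×10⁻⁶ = 1.60×10⁻⁵ T.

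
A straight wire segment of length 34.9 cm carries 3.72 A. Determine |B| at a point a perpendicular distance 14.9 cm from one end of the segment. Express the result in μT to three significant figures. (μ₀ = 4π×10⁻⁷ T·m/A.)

For a finite straight segment, B = (μ₀I/4πd)(sinθ₁ + sinθ₂), where θ₁, θ₂ are the angles from the perpendicular to each end.
The perpendicular foot is at one end, so the two end-offsets along the wire are 0 and L = 0.349 m.
sinθ₁ = 0/√(0²+0.149²) = 0.0000; sinθ₂ = 0.349/√(0.349²+0.149²) = 0.9197.
B = (4π×10⁻⁷ × 3.72) / (4π × 0.149) × (0.0000 + 0.9197) = 2.30×10⁻⁶ T.

B ≈ 2.30 μT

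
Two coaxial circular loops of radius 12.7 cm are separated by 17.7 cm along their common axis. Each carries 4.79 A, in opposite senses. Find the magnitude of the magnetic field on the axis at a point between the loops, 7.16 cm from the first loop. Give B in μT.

Each loop contributes B = μ₀IR²/[2(R²+z²)^(3/2)] on the axis, with z measured from that loop.
Loop 1 (z = 0.0716 m): B₁ = 1.57×10⁻⁵ T. Loop 2 (z = 0.1054 m): B₂ = 1.08×10⁻⁵ T.
The fields oppose: B = |B₁ − B₂| = 4.87×10⁻⁶ T.

B ≈ 4.87 μT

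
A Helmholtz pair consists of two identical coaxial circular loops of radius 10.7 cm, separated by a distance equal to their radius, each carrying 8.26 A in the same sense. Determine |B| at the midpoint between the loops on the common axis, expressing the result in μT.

Each loop contributes B = μ₀IR²/[2(R²+z²)^(3/2)] on the axis, with z measured from that loop.
Loop 1 (z = 0.0535 m): B₁ = 3.47×10⁻⁵ T. Loop 2 (z = 0.0535 m): B₂ = 3.47×10⁻⁵ T.
The fields add: B = B₁ + B₂ = 6.94×10⁻⁵ T.

B ≈ 69.4 μT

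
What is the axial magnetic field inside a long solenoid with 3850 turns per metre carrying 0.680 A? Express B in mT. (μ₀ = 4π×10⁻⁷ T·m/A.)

Inside a long solenoid, B = μ₀nI with n = 3850 turns/m.
B = 4π×10⁻⁷ × 3850 × 0.680 = 3.29×10⁻³ T.

B ≈ 3.29 mT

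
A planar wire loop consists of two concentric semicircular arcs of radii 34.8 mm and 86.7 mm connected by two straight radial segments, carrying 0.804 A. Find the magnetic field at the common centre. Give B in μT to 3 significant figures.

B ≈ 4.34 μT

The radial connectors point toward the centre, so dl × r̂ = 0 and they contribute nothing.
Each semicircle gives μ₀I/(4R): inner arc 7.26×10⁻⁶ T, outer arc 2.91×10⁻⁶ T.
The two arcs carry current in opposite angular senses, so their fields oppose: B = |7.26×10⁻⁶ − 2.91×10⁻⁶| = 4.34×10⁻⁶ T.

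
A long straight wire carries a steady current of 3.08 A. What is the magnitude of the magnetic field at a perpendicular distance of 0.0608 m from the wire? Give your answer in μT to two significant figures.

For an infinitely long straight wire, B = μ₀I/(2πd).
B = (4π×10⁻⁷ × 3.08) / (2π × 0.0608) = 1.01×10⁻⁵ T.

B ≈ 10 μT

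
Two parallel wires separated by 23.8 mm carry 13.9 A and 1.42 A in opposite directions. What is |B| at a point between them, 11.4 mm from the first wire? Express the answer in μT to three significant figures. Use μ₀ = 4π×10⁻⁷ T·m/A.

B ≈ 267 μT

Each long wire gives B = μ₀I/(2πd). Distances are d₁ = 0.0114 m and d₂ = 0.0124 m.
B₁ = 2.44×10⁻⁴ T, B₂ = 2.29×10⁻⁵ T.
Between antiparallel currents both contributions point the same way, so they add. B = B₁ + B₂ = 2.44×10⁻⁴ + 2.29×10⁻⁵ = 2.67×10⁻⁴ T.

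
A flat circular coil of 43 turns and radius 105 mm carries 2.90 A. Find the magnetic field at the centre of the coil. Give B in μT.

For an N-turn flat coil, B = Nμ₀I/(2R) with R = 0.105 m.
B = 43 × 1.74×10⁻⁵ T = 7.46×10⁻⁴ T.

B ≈ 746 μT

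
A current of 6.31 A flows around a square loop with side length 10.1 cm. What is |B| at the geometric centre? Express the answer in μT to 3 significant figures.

Each side is a finite straight segment at perpendicular distance d = a/(2 tan(π/4)) = 0.0505 m from the centre, with end-angles ±π/4.
One side contributes B₁ = (μ₀I/4πd)·2 sin(π/4) = 1.77×10⁻⁵ T.
All 4 sides add in the same direction: B = 4 × 1.77×10⁻⁵ = 7.07×10⁻⁵ T.

B ≈ 70.7 μT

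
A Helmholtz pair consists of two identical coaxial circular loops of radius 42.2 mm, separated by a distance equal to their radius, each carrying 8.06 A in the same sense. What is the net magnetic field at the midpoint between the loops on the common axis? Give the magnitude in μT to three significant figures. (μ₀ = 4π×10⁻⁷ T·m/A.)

B ≈ 172 μT

Each loop contributes B = μ₀IR²/[2(R²+z²)^(3/2)] on the axis, with z measured from that loop.
Loop 1 (z = 0.0211 m): B₁ = 8.59×10⁻⁵ T. Loop 2 (z = 0.0211 m): B₂ = 8.59×10⁻⁵ T.
The fields add: B = B₁ + B₂ = 1.72×10⁻⁴ T.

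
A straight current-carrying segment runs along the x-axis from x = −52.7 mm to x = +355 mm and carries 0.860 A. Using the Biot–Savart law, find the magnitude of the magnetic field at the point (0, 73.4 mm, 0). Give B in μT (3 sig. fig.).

For a finite straight segment, B = (μ₀I/4πd)(sinθ₁ + sinθ₂), where θ₁, θ₂ are the angles from the perpendicular to each end.
The perpendicular distance is d = 0.0734 m; the end-offsets along the wire are a = 0.0527 m and b = 0.355 m.
sinθ₁ = 0.0527/√(0.0527²+0.0734²) = 0.5832; sinθ₂ = 0.355/√(0.355²+0.0734²) = 0.9793.
B = (4π×10⁻⁷ × 0.860) / (4π × 0.0734) × (0.5832 + 0.9793) = 1.83×10⁻⁶ T.

B ≈ 1.83 μT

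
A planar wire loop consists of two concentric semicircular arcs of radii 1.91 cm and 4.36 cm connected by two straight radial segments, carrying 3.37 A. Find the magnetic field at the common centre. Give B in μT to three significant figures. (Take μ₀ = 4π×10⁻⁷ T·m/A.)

B ≈ 31.1 μT

The radial connectors point toward the centre, so dl × r̂ = 0 and they contribute nothing.
Each semicircle gives μ₀I/(4R): inner arc 5.54×10⁻⁵ T, outer arc 2.43×10⁻⁵ T.
The two arcs carry current in opposite angular senses, so their fields oppose: B = |5.54×10⁻⁵ − 2.43×10⁻⁵| = 3.11×10⁻⁵ T.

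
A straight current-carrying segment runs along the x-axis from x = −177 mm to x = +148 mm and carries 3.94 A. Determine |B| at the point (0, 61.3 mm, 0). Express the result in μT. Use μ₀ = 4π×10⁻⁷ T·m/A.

B ≈ 12.0 μT

For a finite straight segment, B = (μ₀I/4πd)(sinθ₁ + sinθ₂), where θ₁, θ₂ are the angles from the perpendicular to each end.
The perpendicular distance is d = 0.0613 m; the end-offsets along the wire are a = 0.177 m and b = 0.148 m.
sinθ₁ = 0.177/√(0.177²+0.0613²) = 0.9449; sinθ₂ = 0.148/√(0.148²+0.0613²) = 0.9239.
B = (4π×10⁻⁷ × 3.94) / (4π × 0.0613) × (0.9449 + 0.9239) = 1.20×10⁻⁵ T.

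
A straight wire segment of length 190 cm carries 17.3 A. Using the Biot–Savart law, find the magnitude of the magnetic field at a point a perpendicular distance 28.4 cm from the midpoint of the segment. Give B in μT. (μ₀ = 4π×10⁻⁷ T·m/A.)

B ≈ 11.7 μT

For a finite straight segment, B = (μ₀I/4πd)(sinθ₁ + sinθ₂), where θ₁, θ₂ are the angles from the perpendicular to each end.
The perpendicular from the point meets the wire at its midpoint, so each end is L/2 = 0.95 m away along the wire.
sinθ₁ = 0.95/√(0.95²+0.284²) = 0.9581; sinθ₂ = 0.95/√(0.95²+0.284²) = 0.9581.
B = (4π×10⁻⁷ × 17.3) / (4π × 0.284) × (0.9581 + 0.9581) = 1.17×10⁻⁵ T.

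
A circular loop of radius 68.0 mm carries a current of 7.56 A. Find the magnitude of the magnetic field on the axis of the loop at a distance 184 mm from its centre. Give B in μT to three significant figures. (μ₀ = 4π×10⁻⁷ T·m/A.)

B ≈ 2.91 μT

On the axis of a circular loop, B = μ₀IR² / [2(R²+z²)^(3/2)].
R² + z² = (0.068)² + (0.184)² = 0.03848 m², and (R²+z²)^(3/2) = 7.55×10⁻³ m³.
B = (4π×10⁻⁷ × 7.56 × 0.004624) / (2 × 7.55×10⁻³) = 2.91×10⁻⁶ T.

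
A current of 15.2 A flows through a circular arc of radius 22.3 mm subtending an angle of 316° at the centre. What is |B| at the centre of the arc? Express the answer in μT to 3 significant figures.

B ≈ 376 μT

The Biot–Savart field of a circular arc at its centre is B = μ₀Iφ/(4πR), with φ = 5.515 rad.
B = (4π×10⁻⁷ × 15.2 × 5.515) / (4π × 0.0223) = 3.76×10⁻⁴ T.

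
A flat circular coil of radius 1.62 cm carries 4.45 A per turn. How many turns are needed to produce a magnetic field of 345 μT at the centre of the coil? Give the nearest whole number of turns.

N = 2

For an N-turn coil, B = Nμ₀I/(2R). A single turn gives B₁ = 1.73×10⁻⁴ T with R = 0.0162 m.
N = B/B₁ = 3.45×10⁻⁴ / 1.73×10⁻⁴ = 2.00.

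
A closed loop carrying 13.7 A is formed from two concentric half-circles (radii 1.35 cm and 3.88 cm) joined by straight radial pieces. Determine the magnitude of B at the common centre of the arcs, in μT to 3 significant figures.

The radial connectors point toward the centre, so dl × r̂ = 0 and they contribute nothing.
Each semicircle gives μ₀I/(4R): inner arc 3.19×10⁻⁴ T, outer arc 1.11×10⁻⁴ T.
The two arcs carry current in opposite angular senses, so their fields oppose: B = |3.19×10⁻⁴ − 1.11×10⁻⁴| = 2.08×10⁻⁴ T.

B ≈ 208 μT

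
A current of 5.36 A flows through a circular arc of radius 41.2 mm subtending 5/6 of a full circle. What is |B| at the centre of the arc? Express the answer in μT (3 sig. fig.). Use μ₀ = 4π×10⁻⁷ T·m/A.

The Biot–Savart field of a circular arc at its centre is B = μ₀Iφ/(4πR), with φ = 5.236 rad.
B = (4π×10⁻⁷ × 5.36 × 5.236) / (4π × 0.0412) = 6.81×10⁻⁵ T.

B ≈ 68.1 μT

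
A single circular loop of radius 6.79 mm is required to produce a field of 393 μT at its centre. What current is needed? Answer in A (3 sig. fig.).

I ≈ 4.25 A

At the centre of a circular loop B = μ₀I/(2R), so I = 2RB/μ₀.
With R = 0.00679 m, I = 2 × 0.00679 × 3.93×10⁻⁴ / (4π×10⁻⁷) = 4.25 A.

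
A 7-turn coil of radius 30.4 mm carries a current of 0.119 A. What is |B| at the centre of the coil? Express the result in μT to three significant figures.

B ≈ 17.2 μT

For an N-turn flat coil, B = Nμ₀I/(2R) with R = 0.0304 m.
B = 7 × 2.46×10⁻⁶ T = 1.72×10⁻⁵ T.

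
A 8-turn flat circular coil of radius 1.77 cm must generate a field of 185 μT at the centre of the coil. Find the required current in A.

For an N-turn coil, B = Nμ₀I/(2R) with R = 0.0177 m, so I = 2RB/(Nμ₀) = 2 × 0.0177 × 1.85×10⁻⁴ / (8 × 4π×10⁻⁷) = 0.651 A.

I ≈ 0.651 A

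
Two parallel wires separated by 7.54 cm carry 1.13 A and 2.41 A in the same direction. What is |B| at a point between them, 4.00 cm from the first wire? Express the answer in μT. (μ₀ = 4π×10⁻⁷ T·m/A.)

Each long wire gives B = μ₀I/(2πd). Distances are d₁ = 0.04 m and d₂ = 0.0354 m.
B₁ = 5.65×10⁻⁶ T, B₂ = 1.36×10⁻⁵ T.
Between parallel currents the two contributions point in opposite directions, so they subtract. B = |B₁ − B₂| = |5.65×10⁻⁶ − 1.36×10⁻⁵| = 7.97×10⁻⁶ T.

B ≈ 7.97 μT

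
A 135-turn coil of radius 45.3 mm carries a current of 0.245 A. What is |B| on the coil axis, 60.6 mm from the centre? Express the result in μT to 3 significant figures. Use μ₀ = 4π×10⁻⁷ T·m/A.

For an N-turn flat coil, B = Nμ₀IR²/[2(R²+z²)^(3/2)] with R = 0.0453 m, z = 0.0606 m.
B = 135 × 7.29×10⁻⁷ T = 9.85×10⁻⁵ T.

B ≈ 98.5 μT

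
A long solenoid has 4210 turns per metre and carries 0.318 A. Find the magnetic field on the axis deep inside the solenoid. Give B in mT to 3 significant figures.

Inside a long solenoid, B = μ₀nI with n = 4210 turns/m.
B = 4π×10⁻⁷ × 4210 × 0.318 = 1.68×10⁻³ T.

B ≈ 1.68 mT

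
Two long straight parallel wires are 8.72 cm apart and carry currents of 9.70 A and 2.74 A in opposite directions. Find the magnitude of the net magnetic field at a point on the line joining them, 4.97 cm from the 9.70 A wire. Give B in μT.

Each long wire gives B = μ₀I/(2πd). Distances are d₁ = 0.0497 m and d₂ = 0.0375 m.
B₁ = 3.90×10⁻⁵ T, B₂ = 1.46×10⁻⁵ T.
Between antiparallel currents both contributions point the same way, so they add. B = B₁ + B₂ = 3.90×10⁻⁵ + 1.46×10⁻⁵ = 5.36×10⁻⁵ T.

B ≈ 53.6 μT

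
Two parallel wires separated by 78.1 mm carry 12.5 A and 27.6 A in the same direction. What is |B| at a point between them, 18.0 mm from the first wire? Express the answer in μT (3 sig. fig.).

B ≈ 47.0 μT

Each long wire gives B = μ₀I/(2πd). Distances are d₁ = 0.018 m and d₂ = 0.0601 m.
B₁ = 1.39×10⁻⁴ T, B₂ = 9.18×10⁻⁵ T.
Between parallel currents the two contributions point in opposite directions, so they subtract. B = |B₁ − B₂| = |1.39×10⁻⁴ − 9.18×10⁻⁵| = 4.70×10⁻⁵ T.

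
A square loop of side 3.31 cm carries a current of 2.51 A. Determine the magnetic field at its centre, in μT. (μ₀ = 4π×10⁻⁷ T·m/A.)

Each side is a finite straight segment at perpendicular distance d = a/(2 tan(π/4)) = 0.01655 m from the centre, with end-angles ±π/4.
One side contributes B₁ = (μ₀I/4πd)·2 sin(π/4) = 2.14×10⁻⁵ T.
All 4 sides add in the same direction: B = 4 × 2.14×10⁻⁵ = 8.58×10⁻⁵ T.

B ≈ 85.8 μT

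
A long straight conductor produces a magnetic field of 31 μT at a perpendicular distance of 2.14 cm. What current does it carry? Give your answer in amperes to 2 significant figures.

I ≈ 3.3 A

For a long straight wire B = μ₀I/(2πd), so I = 2πdB/μ₀.
I = 2π × 0.0214 × 3.10×10⁻⁵ / (4π×10⁻⁷) = 3.32 A.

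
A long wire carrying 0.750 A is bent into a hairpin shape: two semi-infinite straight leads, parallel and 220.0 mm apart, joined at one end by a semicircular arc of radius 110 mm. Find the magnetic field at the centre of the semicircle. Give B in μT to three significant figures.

B ≈ 3.51 μT

The semicircular arc contributes B_arc = μ₀I·π/(4πR) = μ₀I/(4R) = 2.14×10⁻⁶ T.
Each semi-infinite lead is at perpendicular distance R = 0.11 m from the centre, with the perpendicular foot at its near end, so it contributes μ₀I/(4πR); both point the same way, together 1.36×10⁻⁶ T.
Arc and leads all point the same direction: B = 2.14×10⁻⁶ + 1.36×10⁻⁶ = 3.51×10⁻⁶ T.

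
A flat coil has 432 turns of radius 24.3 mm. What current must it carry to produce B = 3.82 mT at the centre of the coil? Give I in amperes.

I ≈ 0.342 A

For an N-turn coil, B = Nμ₀I/(2R) with R = 0.0243 m, so I = 2RB/(Nμ₀) = 2 × 0.0243 × 3.82×10⁻³ / (432 × 4π×10⁻⁷) = 0.342 A.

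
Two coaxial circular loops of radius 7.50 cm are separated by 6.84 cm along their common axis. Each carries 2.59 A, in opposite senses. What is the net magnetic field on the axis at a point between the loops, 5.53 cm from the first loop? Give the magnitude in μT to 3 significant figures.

B ≈ 9.43 μT

Each loop contributes B = μ₀IR²/[2(R²+z²)^(3/2)] on the axis, with z measured from that loop.
Loop 1 (z = 0.0553 m): B₁ = 1.13×10⁻⁵ T. Loop 2 (z = 0.0131 m): B₂ = 2.07×10⁻⁵ T.
The fields oppose: B = |B₁ − B₂| = 9.43×10⁻⁶ T.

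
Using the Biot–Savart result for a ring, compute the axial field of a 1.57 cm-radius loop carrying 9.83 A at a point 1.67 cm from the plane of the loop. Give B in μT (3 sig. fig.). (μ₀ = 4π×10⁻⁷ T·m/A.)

On the axis of a circular loop, B = μ₀IR² / [2(R²+z²)^(3/2)].
R² + z² = (0.0157)² + (0.0167)² = 0.0005254 m², and (R²+z²)^(3/2) = 1.20×10⁻⁵ m³.
B = (4π×10⁻⁷ × 9.83 × 0.0002465) / (2 × 1.20×10⁻⁵) = 1.26×10⁻⁴ T.

B ≈ 126 μT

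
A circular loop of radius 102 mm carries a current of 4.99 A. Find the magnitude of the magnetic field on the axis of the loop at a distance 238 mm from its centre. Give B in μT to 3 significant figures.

B ≈ 1.88 μT

On the axis of a circular loop, B = μ₀IR² / [2(R²+z²)^(3/2)].
R² + z² = (0.102)² + (0.238)² = 0.06705 m², and (R²+z²)^(3/2) = 1.74×10⁻² m³.
B = (4π×10⁻⁷ × 4.99 × 0.0104) / (2 × 1.74×10⁻²) = 1.88×10⁻⁶ T.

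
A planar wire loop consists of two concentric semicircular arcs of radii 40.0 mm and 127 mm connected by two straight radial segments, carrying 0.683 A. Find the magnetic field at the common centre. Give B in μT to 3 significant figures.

The radial connectors point toward the centre, so dl × r̂ = 0 and they contribute nothing.
Each semicircle gives μ₀I/(4R): inner arc 5.36×10⁻⁶ T, outer arc 1.69×10⁻⁶ T.
The two arcs carry current in opposite angular senses, so their fields oppose: B = |5.36×10⁻⁶ − 1.69×10⁻⁶| = 3.67×10⁻⁶ T.

B ≈ 3.67 μT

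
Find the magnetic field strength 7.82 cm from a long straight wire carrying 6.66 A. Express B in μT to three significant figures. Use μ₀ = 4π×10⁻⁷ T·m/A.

B ≈ 17.0 μT

For an infinitely long straight wire, B = μ₀I/(2πd).
B = (4π×10⁻⁷ × 6.66) / (2π × 0.0782) = 1.70×10⁻⁵ T.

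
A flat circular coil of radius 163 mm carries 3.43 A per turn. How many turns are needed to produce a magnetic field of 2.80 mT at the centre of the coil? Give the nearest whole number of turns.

N = 212

For an N-turn coil, B = Nμ₀I/(2R). A single turn gives B₁ = 1.32×10⁻⁵ T with R = 0.163 m.
N = B/B₁ = 2.80×10⁻³ / 1.32×10⁻⁵ = 211.77.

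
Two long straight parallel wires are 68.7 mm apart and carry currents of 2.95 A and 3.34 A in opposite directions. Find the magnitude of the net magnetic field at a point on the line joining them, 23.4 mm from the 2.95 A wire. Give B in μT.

B ≈ 40.0 μT

Each long wire gives B = μ₀I/(2πd). Distances are d₁ = 0.0234 m and d₂ = 0.0453 m.
B₁ = 2.52×10⁻⁵ T, B₂ = 1.47×10⁻⁵ T.
Between antiparallel currents both contributions point the same way, so they add. B = B₁ + B₂ = 2.52×10⁻⁵ + 1.47×10⁻⁵ = 4.00×10⁻⁵ T.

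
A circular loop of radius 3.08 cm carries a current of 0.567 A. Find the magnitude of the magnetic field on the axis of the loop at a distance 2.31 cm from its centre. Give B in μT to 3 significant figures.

B ≈ 5.92 μT

On the axis of a circular loop, B = μ₀IR² / [2(R²+z²)^(3/2)].
R² + z² = (0.0308)² + (0.0231)² = 0.001482 m², and (R²+z²)^(3/2) = 5.71×10⁻⁵ m³.
B = (4π×10⁻⁷ × 0.567 × 0.0009486) / (2 × 5.71×10⁻⁵) = 5.92×10⁻⁶ T.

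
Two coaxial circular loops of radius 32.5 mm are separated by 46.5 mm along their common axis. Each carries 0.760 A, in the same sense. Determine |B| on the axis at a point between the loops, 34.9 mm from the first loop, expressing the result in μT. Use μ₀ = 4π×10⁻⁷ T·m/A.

B ≈ 16.9 μT

Each loop contributes B = μ₀IR²/[2(R²+z²)^(3/2)] on the axis, with z measured from that loop.
Loop 1 (z = 0.0349 m): B₁ = 4.65×10⁻⁶ T. Loop 2 (z = 0.0116 m): B₂ = 1.23×10⁻⁵ T.
The fields add: B = B₁ + B₂ = 1.69×10⁻⁵ T.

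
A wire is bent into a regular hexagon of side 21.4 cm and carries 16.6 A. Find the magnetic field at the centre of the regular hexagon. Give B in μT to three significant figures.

B ≈ 53.7 μT

Each side is a finite straight segment at perpendicular distance d = a/(2 tan(π/6)) = 0.1853 m from the centre, with end-angles ±π/6.
One side contributes B₁ = (μ₀I/4πd)·2 sin(π/6) = 8.96×10⁻⁶ T.
All 6 sides add in the same direction: B = 6 × 8.96×10⁻⁶ = 5.37×10⁻⁵ T.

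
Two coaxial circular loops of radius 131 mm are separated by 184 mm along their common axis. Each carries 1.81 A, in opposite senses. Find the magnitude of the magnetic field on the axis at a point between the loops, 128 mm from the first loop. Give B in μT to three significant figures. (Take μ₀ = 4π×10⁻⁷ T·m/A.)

Each loop contributes B = μ₀IR²/[2(R²+z²)^(3/2)] on the axis, with z measured from that loop.
Loop 1 (z = 0.128 m): B₁ = 3.18×10⁻⁶ T. Loop 2 (z = 0.056 m): B₂ = 6.75×10⁻⁶ T.
The fields oppose: B = |B₁ − B₂| = 3.57×10⁻⁶ T.

B ≈ 3.57 μT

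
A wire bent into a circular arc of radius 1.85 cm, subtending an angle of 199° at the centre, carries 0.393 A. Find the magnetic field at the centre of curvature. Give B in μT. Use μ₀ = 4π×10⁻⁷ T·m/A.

The Biot–Savart field of a circular arc at its centre is B = μ₀Iφ/(4πR), with φ = 3.473 rad.
B = (4π×10⁻⁷ × 0.393 × 3.473) / (4π × 0.0185) = 7.38×10⁻⁶ T.

B ≈ 7.38 μT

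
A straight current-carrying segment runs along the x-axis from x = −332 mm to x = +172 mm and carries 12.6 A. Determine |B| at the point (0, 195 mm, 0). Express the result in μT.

For a finite straight segment, B = (μ₀I/4πd)(sinθ₁ + sinθ₂), where θ₁, θ₂ are the angles from the perpendicular to each end.
The perpendicular distance is d = 0.195 m; the end-offsets along the wire are a = 0.332 m and b = 0.172 m.
sinθ₁ = 0.332/√(0.332²+0.195²) = 0.8623; sinθ₂ = 0.172/√(0.172²+0.195²) = 0.6615.
B = (4π×10⁻⁷ × 12.6) / (4π × 0.195) × (0.8623 + 0.6615) = 9.85×10⁻⁶ T.

B ≈ 9.85 μT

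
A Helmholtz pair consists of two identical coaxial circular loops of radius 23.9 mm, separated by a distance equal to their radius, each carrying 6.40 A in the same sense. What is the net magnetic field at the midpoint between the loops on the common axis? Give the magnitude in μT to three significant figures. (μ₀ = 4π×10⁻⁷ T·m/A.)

B ≈ 241 μT

Each loop contributes B = μ₀IR²/[2(R²+z²)^(3/2)] on the axis, with z measured from that loop.
Loop 1 (z = 0.01195 m): B₁ = 1.20×10⁻⁴ T. Loop 2 (z = 0.01195 m): B₂ = 1.20×10⁻⁴ T.
The fields add: B = B₁ + B₂ = 2.41×10⁻⁴ T.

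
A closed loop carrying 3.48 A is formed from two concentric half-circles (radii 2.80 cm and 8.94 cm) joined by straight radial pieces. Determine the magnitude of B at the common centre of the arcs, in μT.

The radial connectors point toward the centre, so dl × r̂ = 0 and they contribute nothing.
Each semicircle gives μ₀I/(4R): inner arc 3.90×10⁻⁵ T, outer arc 1.22×10⁻⁵ T.
The two arcs carry current in opposite angular senses, so their fields oppose: B = |3.90×10⁻⁵ − 1.22×10⁻⁵| = 2.68×10⁻⁵ T.

B ≈ 26.8 μT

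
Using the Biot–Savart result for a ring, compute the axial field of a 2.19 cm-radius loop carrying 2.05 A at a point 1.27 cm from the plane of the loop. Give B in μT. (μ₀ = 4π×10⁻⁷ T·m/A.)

On the axis of a circular loop, B = μ₀IR² / [2(R²+z²)^(3/2)].
R² + z² = (0.0219)² + (0.0127)² = 0.0006409 m², and (R²+z²)^(3/2) = 1.62×10⁻⁵ m³.
B = (4π×10⁻⁷ × 2.05 × 0.0004796) / (2 × 1.62×10⁻⁵) = 3.81×10⁻⁵ T.

B ≈ 38.1 μT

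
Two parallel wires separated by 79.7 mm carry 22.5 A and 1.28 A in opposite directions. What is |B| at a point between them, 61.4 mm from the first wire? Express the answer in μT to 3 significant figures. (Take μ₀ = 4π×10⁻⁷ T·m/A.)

Each long wire gives B = μ₀I/(2πd). Distances are d₁ = 0.0614 m and d₂ = 0.0183 m.
B₁ = 7.33×10⁻⁵ T, B₂ = 1.40×10⁻⁵ T.
Between antiparallel currents both contributions point the same way, so they add. B = B₁ + B₂ = 7.33×10⁻⁵ + 1.40×10⁻⁵ = 8.73×10⁻⁵ T.

B ≈ 87.3 μT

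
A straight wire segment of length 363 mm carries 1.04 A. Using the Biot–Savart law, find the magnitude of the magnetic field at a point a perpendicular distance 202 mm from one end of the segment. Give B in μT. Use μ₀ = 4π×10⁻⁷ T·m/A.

B ≈ 0.450 μT

For a finite straight segment, B = (μ₀I/4πd)(sinθ₁ + sinθ₂), where θ₁, θ₂ are the angles from the perpendicular to each end.
The perpendicular foot is at one end, so the two end-offsets along the wire are 0 and L = 0.363 m.
sinθ₁ = 0/√(0²+0.202²) = 0.0000; sinθ₂ = 0.363/√(0.363²+0.202²) = 0.8738.
B = (4π×10⁻⁷ × 1.04) / (4π × 0.202) × (0.0000 + 0.8738) = 4.50×10⁻⁷ T.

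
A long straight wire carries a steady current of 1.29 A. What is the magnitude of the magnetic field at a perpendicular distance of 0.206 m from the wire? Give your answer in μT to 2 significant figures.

For an infinitely long straight wire, B = μ₀I/(2πd).
B = (4π×10⁻⁷ × 1.29) / (2π × 0.206) = 1.25×10⁻⁶ T.

B ≈ 1.3 μT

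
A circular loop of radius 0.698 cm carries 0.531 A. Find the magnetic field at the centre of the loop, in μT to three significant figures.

B ≈ 47.8 μT

At the centre of a circular loop the Biot–Savart law gives B = μ₀I/(2R).
B = (4π×10⁻⁷ × 0.531) / (2 × 0.00698) = 4.78×10⁻⁵ T.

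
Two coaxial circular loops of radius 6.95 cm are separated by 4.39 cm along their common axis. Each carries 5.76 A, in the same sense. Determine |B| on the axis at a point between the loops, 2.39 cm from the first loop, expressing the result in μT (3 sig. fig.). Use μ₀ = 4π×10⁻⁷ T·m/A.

Each loop contributes B = μ₀IR²/[2(R²+z²)^(3/2)] on the axis, with z measured from that loop.
Loop 1 (z = 0.0239 m): B₁ = 4.40×10⁻⁵ T. Loop 2 (z = 0.02 m): B₂ = 4.62×10⁻⁵ T.
The fields add: B = B₁ + B₂ = 9.03×10⁻⁵ T.

B ≈ 90.3 μT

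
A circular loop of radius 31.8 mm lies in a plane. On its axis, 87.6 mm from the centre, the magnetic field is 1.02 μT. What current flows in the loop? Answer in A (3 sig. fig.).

On the axis of a loop, B = μ₀IR²/[2(R²+z²)^(3/2)], so I = 2B(R²+z²)^(3/2)/(μ₀R²).
R² + z² = 0.001011 + 0.007674 = 0.008685 m²; raised to 3/2 gives 8.09×10⁻⁴ m³.
I = 2 × 1.02×10⁻⁶ × 8.09×10⁻⁴ / (1.26×10⁻⁶ × 0.001011) = 1.30 A.

I ≈ 1.30 A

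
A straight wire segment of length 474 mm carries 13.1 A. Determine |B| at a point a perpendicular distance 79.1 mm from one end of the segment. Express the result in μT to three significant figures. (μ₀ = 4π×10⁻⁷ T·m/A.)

For a finite straight segment, B = (μ₀I/4πd)(sinθ₁ + sinθ₂), where θ₁, θ₂ are the angles from the perpendicular to each end.
The perpendicular foot is at one end, so the two end-offsets along the wire are 0 and L = 0.474 m.
sinθ₁ = 0/√(0²+0.0791²) = 0.0000; sinθ₂ = 0.474/√(0.474²+0.0791²) = 0.9864.
B = (4π×10⁻⁷ × 13.1) / (4π × 0.0791) × (0.0000 + 0.9864) = 1.63×10⁻⁵ T.

B ≈ 16.3 μT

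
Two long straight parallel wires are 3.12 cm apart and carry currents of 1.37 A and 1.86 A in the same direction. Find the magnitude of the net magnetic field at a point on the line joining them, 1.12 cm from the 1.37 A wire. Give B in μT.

Each long wire gives B = μ₀I/(2πd). Distances are d₁ = 0.0112 m and d₂ = 0.02 m.
B₁ = 2.45×10⁻⁵ T, B₂ = 1.86×10⁻⁵ T.
Between parallel currents the two contributions point in opposite directions, so they subtract. B = |B₁ − B₂| = |2.45×10⁻⁵ − 1.86×10⁻⁵| = 5.86×10⁻⁶ T.

B ≈ 5.86 μT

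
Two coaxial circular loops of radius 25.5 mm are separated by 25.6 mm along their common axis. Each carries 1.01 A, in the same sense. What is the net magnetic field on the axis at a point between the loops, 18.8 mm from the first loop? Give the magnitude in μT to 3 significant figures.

Each loop contributes B = μ₀IR²/[2(R²+z²)^(3/2)] on the axis, with z measured from that loop.
Loop 1 (z = 0.0188 m): B₁ = 1.30×10⁻⁵ T. Loop 2 (z = 0.0068 m): B₂ = 2.24×10⁻⁵ T.
The fields add: B = B₁ + B₂ = 3.54×10⁻⁵ T.

B ≈ 35.4 μT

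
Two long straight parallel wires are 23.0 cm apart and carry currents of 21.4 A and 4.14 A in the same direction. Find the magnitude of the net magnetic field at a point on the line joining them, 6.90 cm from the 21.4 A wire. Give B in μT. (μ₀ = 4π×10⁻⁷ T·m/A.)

B ≈ 56.9 μT

Each long wire gives B = μ₀I/(2πd). Distances are d₁ = 0.069 m and d₂ = 0.161 m.
B₁ = 6.20×10⁻⁵ T, B₂ = 5.14×10⁻⁶ T.
Between parallel currents the two contributions point in opposite directions, so they subtract. B = |B₁ − B₂| = |6.20×10⁻⁵ − 5.14×10⁻⁶| = 5.69×10⁻⁵ T.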